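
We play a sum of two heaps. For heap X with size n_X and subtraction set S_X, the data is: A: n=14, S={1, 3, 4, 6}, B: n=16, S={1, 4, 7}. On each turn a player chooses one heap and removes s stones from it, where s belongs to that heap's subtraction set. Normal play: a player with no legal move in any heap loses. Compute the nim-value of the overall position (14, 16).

0

Heap A, S = {1, 3, 4, 6}:
G(0) = 0
G(1) = mex{0} = 1
G(2) = mex{1} = 0
G(3) = mex{0,0} = 1
G(4) = mex{1,1,0} = 2
G(5) = mex{2,0,1} = 3
G(6) = mex{3,1,0,0} = 2
G(7) = mex{2,2,1,1} = 0
G(8) = mex{0,3,2,0} = 1
G(9) = mex{1,2,3,1} = 0
G(10) = mex{0,0,2,2} = 1
G(11) = mex{1,1,0,3} = 2
G(12) = mex{2,0,1,2} = 3
G(13) = mex{3,1,0,0} = 2
G(14) = mex{2,2,1,1} = 0
G_A(14) = 0.
Heap B, S = {1, 4, 7}:
n :  0  1  2  3  4  5  6  7  8  9 10 11 12 13 14 15 16
G :  0  1  0  1  2  0  1  2  0  1  0  1  2  0  1  2  0
G_B(16) = 0.
Combined Grundy value = 0 ⊕ 0 = 0.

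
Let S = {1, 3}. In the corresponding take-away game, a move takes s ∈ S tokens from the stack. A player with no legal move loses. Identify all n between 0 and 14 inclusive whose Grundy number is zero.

n :  0  1  2  3  4  5  6  7  8  9 10 11 12 13 14
G :  0  1  0  1  0  1  0  1  0  1  0  1  0  1  0
P-positions are exactly the n with G(n) = 0.

0, 2, 4, 6, 8, 10, 12, 14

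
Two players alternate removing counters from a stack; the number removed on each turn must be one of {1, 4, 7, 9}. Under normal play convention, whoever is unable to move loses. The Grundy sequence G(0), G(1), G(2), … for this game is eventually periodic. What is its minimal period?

8

n :  0  1  2  3  4  5  6  7  8  9 10 11 12 13 14 15 16 17 18
G :  0  1  0  1  2  0  1  2  0  1  0  1  2  0  1  2  0  1  0
G(n+8) = G(n) holds for n = 0,…,8 (a full window of length max(S) = 9), so the sequence is purely periodic with period 8.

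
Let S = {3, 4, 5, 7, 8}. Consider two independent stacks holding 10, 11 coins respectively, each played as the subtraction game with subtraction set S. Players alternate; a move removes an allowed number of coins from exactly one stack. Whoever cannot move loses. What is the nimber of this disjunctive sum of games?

3

All stacks use S = {3, 4, 5, 7, 8}:
n :  0  1  2  3  4  5  6  7  8  9 10 11
G :  0  0  0  1  1  1  2  2  2  3  3  0
Stack A: G(10) = 3.
Stack B: G(11) = 0.
Combined Grundy value = 3 ⊕ 0 = 3.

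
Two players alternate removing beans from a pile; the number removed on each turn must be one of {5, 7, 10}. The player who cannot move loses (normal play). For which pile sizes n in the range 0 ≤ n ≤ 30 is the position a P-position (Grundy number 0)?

G(0) = 0
G(1) = mex{} = 0
G(2) = mex{} = 0
G(3) = mex{} = 0
G(4) = mex{} = 0
G(5) = mex{0} = 1
G(6) = mex{0} = 1
G(7) = mex{0,0} = 1
G(8) = mex{0,0} = 1
G(9) = mex{0,0} = 1
G(10) = mex{1,0,0} = 2
G(11) = mex{1,0,0} = 2
G(12) = mex{1,1,0} = 2
G(13) = mex{1,1,0} = 2
G(14) = mex{1,1,0} = 2
G(15) = mex{2,1,1} = 0
G(16) = mex{2,1,1} = 0
G(17) = mex{2,2,1} = 0
G(18) = mex{2,2,1} = 0
G(19) = mex{2,2,1} = 0
G(20) = mex{0,2,2} = 1
G(21) = mex{0,2,2} = 1
G(22) = mex{0,0,2} = 1
G(23) = mex{0,0,2} = 1
G(24) = mex{0,0,2} = 1
G(25) = mex{1,0,0} = 2
G(26) = mex{1,0,0} = 2
G(27) = mex{1,1,0} = 2
G(28) = mex{1,1,0} = 2
G(29) = mex{1,1,0} = 2
G(30) = mex{2,1,1} = 0
P-positions are exactly the n with G(n) = 0.

0, 1, 2, 3, 4, 15, 16, 17, 18, 19, 30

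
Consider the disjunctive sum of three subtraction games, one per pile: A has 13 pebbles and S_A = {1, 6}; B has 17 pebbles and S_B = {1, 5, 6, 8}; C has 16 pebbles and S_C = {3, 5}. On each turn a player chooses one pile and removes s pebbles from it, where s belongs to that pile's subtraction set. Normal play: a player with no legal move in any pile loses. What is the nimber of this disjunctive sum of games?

Pile A, S = {1, 6}:
n :  0  1  2  3  4  5  6  7  8  9 10 11 12 13
G :  0  1  0  1  0  1  2  0  1  0  1  0  1  2
G_A(13) = 2.
Pile B, S = {1, 5, 6, 8}:
n :  0  1  2  3  4  5  6  7  8  9 10 11 12 13 14 15 16 17
G :  0  1  0  1  0  1  2  3  2  3  2  0  1  0  1  0  1  2
G_B(17) = 2.
Pile C, S = {3, 5}:
n :  0  1  2  3  4  5  6  7  8  9 10 11 12 13 14 15 16
G :  0  0  0  1  1  1  2  2  0  0  0  1  1  1  2  2  0
G_C(16) = 0.
Combined Grundy value = 2 ⊕ 2 ⊕ 0 = 0.

0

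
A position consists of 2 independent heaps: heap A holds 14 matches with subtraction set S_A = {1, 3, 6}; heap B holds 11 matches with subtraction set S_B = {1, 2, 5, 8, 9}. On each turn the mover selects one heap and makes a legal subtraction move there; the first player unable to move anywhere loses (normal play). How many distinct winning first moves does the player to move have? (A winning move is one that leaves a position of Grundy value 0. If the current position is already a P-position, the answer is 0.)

Heap A, S = {1, 3, 6}:
G(0) = 0
G(1) = mex{0} = 1
G(2) = mex{1} = 0
G(3) = mex{0,0} = 1
G(4) = mex{1,1} = 0
G(5) = mex{0,0} = 1
G(6) = mex{1,1,0} = 2
G(7) = mex{2,0,1} = 3
G(8) = mex{3,1,0} = 2
G(9) = mex{2,2,1} = 0
G(10) = mex{0,3,0} = 1
G(11) = mex{1,2,1} = 0
G(12) = mex{0,0,2} = 1
G(13) = mex{1,1,3} = 0
G(14) = mex{0,0,2} = 1
G_A(14) = 1.
Heap B, S = {1, 2, 5, 8, 9}:
n :  0  1  2  3  4  5  6  7  8  9 10 11
G :  0  1  2  0  1  2  0  1  2  3  0  1
G_B(11) = 1.
Combined Grundy value = 1 ⊕ 1 = 0.
A winning move leaves total XOR = 0, i.e. changes one component's Grundy value g to g ⊕ X where X is the current total.
Heap A: target g' = 1⊕0 = 1, but every legal move changes the Grundy value (mex property), so 0 moves.
Heap B: target g' = 1⊕0 = 1, but every legal move changes the Grundy value (mex property), so 0 moves.

0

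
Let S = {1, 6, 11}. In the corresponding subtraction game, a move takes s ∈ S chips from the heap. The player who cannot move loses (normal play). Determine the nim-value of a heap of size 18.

2

G(0) = 0
G(1) = mex{0} = 1
G(2) = mex{1} = 0
G(3) = mex{0} = 1
G(4) = mex{1} = 0
G(5) = mex{0} = 1
G(6) = mex{1,0} = 2
G(7) = mex{2,1} = 0
G(8) = mex{0,0} = 1
G(9) = mex{1,1} = 0
G(10) = mex{0,0} = 1
G(11) = mex{1,1,0} = 2
G(12) = mex{2,2,1} = 0
G(13) = mex{0,0,0} = 1
G(14) = mex{1,1,1} = 0
G(15) = mex{0,0,0} = 1
G(16) = mex{1,1,1} = 0
G(17) = mex{0,2,2} = 1
G(18) = mex{1,0,0} = 2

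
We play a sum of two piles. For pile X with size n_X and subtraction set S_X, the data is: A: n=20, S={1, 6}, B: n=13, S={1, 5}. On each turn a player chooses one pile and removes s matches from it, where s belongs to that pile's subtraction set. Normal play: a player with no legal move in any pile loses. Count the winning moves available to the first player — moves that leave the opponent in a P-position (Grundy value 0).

Pile A, S = {1, 6}:
G(0) = 0
G(1) = mex{0} = 1
G(2) = mex{1} = 0
G(3) = mex{0} = 1
G(4) = mex{1} = 0
G(5) = mex{0} = 1
G(6) = mex{1,0} = 2
G(7) = mex{2,1} = 0
G(8) = mex{0,0} = 1
G(9) = mex{1,1} = 0
G(10) = mex{0,0} = 1
G(11) = mex{1,1} = 0
G(12) = mex{0,2} = 1
G(13) = mex{1,0} = 2
G(14) = mex{2,1} = 0
G(15) = mex{0,0} = 1
G(16) = mex{1,1} = 0
G(17) = mex{0,0} = 1
G(18) = mex{1,1} = 0
G(19) = mex{0,2} = 1
G(20) = mex{1,0} = 2
G_A(20) = 2.
Pile B, S = {1, 5}:
n :  0  1  2  3  4  5  6  7  8  9 10 11 12 13
G :  0  1  0  1  0  1  0  1  0  1  0  1  0  1
G_B(13) = 1.
Combined Grundy value = 2 ⊕ 1 = 3.
A winning move leaves total XOR = 0, i.e. changes one component's Grundy value g to g ⊕ X where X is the current total.
Pile A: need g' = 2⊕3 = 1. Options: 20−1→G=1, 20−6→G=0. Hits: 1.
Pile B: need g' = 1⊕3 = 2. Options: 13−1→G=0, 13−5→G=0. Hits: 0.

1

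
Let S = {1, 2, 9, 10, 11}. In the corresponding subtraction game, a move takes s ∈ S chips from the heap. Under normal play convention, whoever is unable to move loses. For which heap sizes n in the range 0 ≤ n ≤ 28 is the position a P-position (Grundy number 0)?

n :  0  1  2  3  4  5  6  7  8  9 10 11 12 13 14 15 16 17 18 19 20 21 22 23 24 25 26 27 28
G :  0  1  2  0  1  2  0  1  2  3  4  5  3  4  5  3  4  5  0  1  2  0  1  2  0  1  2  3  4
P-positions are exactly the n with G(n) = 0.

0, 3, 6, 18, 21, 24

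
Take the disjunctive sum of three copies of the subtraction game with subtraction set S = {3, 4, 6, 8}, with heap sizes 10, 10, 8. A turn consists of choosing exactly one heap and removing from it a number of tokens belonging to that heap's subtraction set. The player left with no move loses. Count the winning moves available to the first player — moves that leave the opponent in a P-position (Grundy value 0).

4

All heaps use S = {3, 4, 6, 8}:
G(0) = 0
G(1) = mex{} = 0
G(2) = mex{} = 0
G(3) = mex{0} = 1
G(4) = mex{0,0} = 1
G(5) = mex{0,0} = 1
G(6) = mex{1,0,0} = 2
G(7) = mex{1,1,0} = 2
G(8) = mex{1,1,0,0} = 2
G(9) = mex{2,1,1,0} = 3
G(10) = mex{2,2,1,0} = 3
Heap A: G(10) = 3.
Heap B: G(10) = 3.
Heap C: G(8) = 2.
Combined Grundy value = 3 ⊕ 3 ⊕ 2 = 2.
A winning move leaves total XOR = 0, i.e. changes one component's Grundy value g to g ⊕ X where X is the current total.
Heap A: need g' = 3⊕2 = 1. Options: 10−3→G=2, 10−4→G=2, 10−6→G=1, 10−8→G=0. Hits: 1.
Heap B: need g' = 3⊕2 = 1. Options: 10−3→G=2, 10−4→G=2, 10−6→G=1, 10−8→G=0. Hits: 1.
Heap C: need g' = 2⊕2 = 0. Options: 8−3→G=1, 8−4→G=1, 8−6→G=0, 8−8→G=0. Hits: 2.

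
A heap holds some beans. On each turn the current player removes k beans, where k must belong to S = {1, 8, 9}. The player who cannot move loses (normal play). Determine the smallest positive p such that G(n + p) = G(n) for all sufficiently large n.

G(0) = 0
G(1) = mex{0} = 1
G(2) = mex{1} = 0
G(3) = mex{0} = 1
G(4) = mex{1} = 0
G(5) = mex{0} = 1
G(6) = mex{1} = 0
G(7) = mex{0} = 1
G(8) = mex{1,0} = 2
G(9) = mex{2,1,0} = 3
G(10) = mex{3,0,1} = 2
G(11) = mex{2,1,0} = 3
G(12) = mex{3,0,1} = 2
G(13) = mex{2,1,0} = 3
G(14) = mex{3,0,1} = 2
G(15) = mex{2,1,0} = 3
G(16) = mex{3,2,1} = 0
G(17) = mex{0,3,2} = 1
G(18) = mex{1,2,3} = 0
G(19) = mex{0,3,2} = 1
G(20) = mex{1,2,3} = 0
G(21) = mex{0,3,2} = 1
G(22) = mex{1,2,3} = 0
G(23) = mex{0,3,2} = 1
G(24) = mex{1,0,3} = 2
G(25) = mex{2,1,0} = 3
G(26) = mex{3,0,1} = 2
G(27) = mex{2,1,0} = 3
G(28) = mex{3,0,1} = 2
G(29) = mex{2,1,0} = 3
G(30) = mex{3,0,1} = 2
G(31) = mex{2,1,0} = 3
G(32) = mex{3,2,1} = 0
G(33) = mex{0,3,2} = 1
G(n+16) = G(n) holds for n = 0,…,8 (a full window of length max(S) = 9), so the sequence is purely periodic with period 16.

16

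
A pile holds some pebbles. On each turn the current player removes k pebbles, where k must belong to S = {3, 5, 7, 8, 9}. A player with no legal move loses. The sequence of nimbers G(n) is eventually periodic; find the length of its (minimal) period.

12

G(0) = 0
G(1) = mex{} = 0
G(2) = mex{} = 0
G(3) = mex{0} = 1
G(4) = mex{0} = 1
G(5) = mex{0,0} = 1
G(6) = mex{1,0} = 2
G(7) = mex{1,0,0} = 2
G(8) = mex{1,1,0,0} = 2
G(9) = mex{2,1,0,0,0} = 3
G(10) = mex{2,1,1,0,0} = 3
G(11) = mex{2,2,1,1,0} = 3
G(12) = mex{3,2,1,1,1} = 0
G(13) = mex{3,2,2,1,1} = 0
G(14) = mex{3,3,2,2,1} = 0
G(15) = mex{0,3,2,2,2} = 1
G(16) = mex{0,3,3,2,2} = 1
G(17) = mex{0,0,3,3,2} = 1
G(18) = mex{1,0,3,3,3} = 2
G(19) = mex{1,0,0,3,3} = 2
G(20) = mex{1,1,0,0,3} = 2
G(21) = mex{2,1,0,0,0} = 3
G(22) = mex{2,1,1,0,0} = 3
G(23) = mex{2,2,1,1,0} = 3
G(24) = mex{3,2,1,1,1} = 0
G(25) = mex{3,2,2,1,1} = 0
G(n+12) = G(n) holds for n = 0,…,8 (a full window of length max(S) = 9), so the sequence is purely periodic with period 12.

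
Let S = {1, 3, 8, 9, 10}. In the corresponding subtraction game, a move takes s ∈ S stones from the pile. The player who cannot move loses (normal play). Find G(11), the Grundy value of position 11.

G(0) = 0
G(1) = mex{0} = 1
G(2) = mex{1} = 0
G(3) = mex{0,0} = 1
G(4) = mex{1,1} = 0
G(5) = mex{0,0} = 1
G(6) = mex{1,1} = 0
G(7) = mex{0,0} = 1
G(8) = mex{1,1,0} = 2
G(9) = mex{2,0,1,0} = 3
G(10) = mex{3,1,0,1,0} = 2
G(11) = mex{2,2,1,0,1} = 3

3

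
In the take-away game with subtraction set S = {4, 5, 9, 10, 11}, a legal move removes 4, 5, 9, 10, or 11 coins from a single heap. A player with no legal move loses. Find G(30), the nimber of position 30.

0

G(0) = 0
G(1) = mex{} = 0
G(2) = mex{} = 0
G(3) = mex{} = 0
G(4) = mex{0} = 1
G(5) = mex{0,0} = 1
G(6) = mex{0,0} = 1
G(7) = mex{0,0} = 1
G(8) = mex{1,0} = 2
G(9) = mex{1,1,0} = 2
G(10) = mex{1,1,0,0} = 2
G(11) = mex{1,1,0,0,0} = 2
G(12) = mex{2,1,0,0,0} = 3
G(13) = mex{2,2,1,0,0} = 3
G(14) = mex{2,2,1,1,0} = 3
G(15) = mex{2,2,1,1,1} = 0
G(16) = mex{3,2,1,1,1} = 0
G(17) = mex{3,3,2,1,1} = 0
G(18) = mex{3,3,2,2,1} = 0
G(19) = mex{0,3,2,2,2} = 1
G(20) = mex{0,0,2,2,2} = 1
G(21) = mex{0,0,3,2,2} = 1
G(22) = mex{0,0,3,3,2} = 1
G(23) = mex{1,0,3,3,3} = 2
G(24) = mex{1,1,0,3,3} = 2
G(25) = mex{1,1,0,0,3} = 2
G(26) = mex{1,1,0,0,0} = 2
G(27) = mex{2,1,0,0,0} = 3
G(28) = mex{2,2,1,0,0} = 3
G(29) = mex{2,2,1,1,0} = 3
G(30) = mex{2,2,1,1,1} = 0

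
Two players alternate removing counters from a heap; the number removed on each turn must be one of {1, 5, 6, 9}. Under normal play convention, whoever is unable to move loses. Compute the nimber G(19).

3

n :  0  1  2  3  4  5  6  7  8  9 10 11 12 13 14 15 16 17 18 19
G :  0  1  0  1  0  1  2  3  2  3  2  3  0  1  0  1  0  1  2  3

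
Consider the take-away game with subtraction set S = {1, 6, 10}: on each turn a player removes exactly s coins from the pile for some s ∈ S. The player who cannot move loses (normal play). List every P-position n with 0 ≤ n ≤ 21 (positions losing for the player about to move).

G(0) = 0
G(1) = mex{0} = 1
G(2) = mex{1} = 0
G(3) = mex{0} = 1
G(4) = mex{1} = 0
G(5) = mex{0} = 1
G(6) = mex{1,0} = 2
G(7) = mex{2,1} = 0
G(8) = mex{0,0} = 1
G(9) = mex{1,1} = 0
G(10) = mex{0,0,0} = 1
G(11) = mex{1,1,1} = 0
G(12) = mex{0,2,0} = 1
G(13) = mex{1,0,1} = 2
G(14) = mex{2,1,0} = 3
G(15) = mex{3,0,1} = 2
G(16) = mex{2,1,2} = 0
G(17) = mex{0,0,0} = 1
G(18) = mex{1,1,1} = 0
G(19) = mex{0,2,0} = 1
G(20) = mex{1,3,1} = 0
G(21) = mex{0,2,0} = 1
P-positions are exactly the n with G(n) = 0.

0, 2, 4, 7, 9, 11, 16, 18, 20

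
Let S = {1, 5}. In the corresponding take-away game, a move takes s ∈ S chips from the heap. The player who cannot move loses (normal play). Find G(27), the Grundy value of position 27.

n :  0  1  2  3  4  5  6  7  8  9 10 11 12 13 14 15 16 17 18 19 20 21 22 23 24 25 26 27
G :  0  1  0  1  0  1  0  1  0  1  0  1  0  1  0  1  0  1  0  1  0  1  0  1  0  1  0  1

1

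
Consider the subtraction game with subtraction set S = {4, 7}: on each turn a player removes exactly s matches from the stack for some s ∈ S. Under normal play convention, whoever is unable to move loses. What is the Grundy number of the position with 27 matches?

1

G(0) = 0
G(1) = mex{} = 0
G(2) = mex{} = 0
G(3) = mex{} = 0
G(4) = mex{0} = 1
G(5) = mex{0} = 1
G(6) = mex{0} = 1
G(7) = mex{0,0} = 1
G(8) = mex{1,0} = 2
G(9) = mex{1,0} = 2
G(10) = mex{1,0} = 2
G(11) = mex{1,1} = 0
G(12) = mex{2,1} = 0
G(13) = mex{2,1} = 0
G(14) = mex{2,1} = 0
G(15) = mex{0,2} = 1
G(16) = mex{0,2} = 1
G(17) = mex{0,2} = 1
G(18) = mex{0,0} = 1
G(19) = mex{1,0} = 2
G(20) = mex{1,0} = 2
G(21) = mex{1,0} = 2
G(22) = mex{1,1} = 0
G(23) = mex{2,1} = 0
G(24) = mex{2,1} = 0
G(25) = mex{2,1} = 0
G(26) = mex{0,2} = 1
G(27) = mex{0,2} = 1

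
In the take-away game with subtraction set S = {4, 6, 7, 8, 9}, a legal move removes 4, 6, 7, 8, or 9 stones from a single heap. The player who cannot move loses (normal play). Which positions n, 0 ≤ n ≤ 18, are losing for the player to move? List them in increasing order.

n :  0  1  2  3  4  5  6  7  8  9 10 11 12 13 14 15 16 17 18
G :  0  0  0  0  1  1  1  1  2  2  2  2  3  0  0  0  0  1  1
P-positions are exactly the n with G(n) = 0.

0, 1, 2, 3, 13, 14, 15, 16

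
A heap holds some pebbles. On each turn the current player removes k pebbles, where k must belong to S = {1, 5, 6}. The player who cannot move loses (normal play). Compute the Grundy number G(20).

n :  0  1  2  3  4  5  6  7  8  9 10 11 12 13 14 15 16 17 18 19 20
G :  0  1  0  1  0  1  2  3  2  3  2  0  1  0  1  0  1  2  3  2  3

3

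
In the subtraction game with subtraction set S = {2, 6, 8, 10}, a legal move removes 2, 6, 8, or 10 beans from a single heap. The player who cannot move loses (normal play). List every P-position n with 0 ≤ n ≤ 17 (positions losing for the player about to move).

0, 1, 4, 5, 16, 17

G(0) = 0
G(1) = mex{} = 0
G(2) = mex{0} = 1
G(3) = mex{0} = 1
G(4) = mex{1} = 0
G(5) = mex{1} = 0
G(6) = mex{0,0} = 1
G(7) = mex{0,0} = 1
G(8) = mex{1,1,0} = 2
G(9) = mex{1,1,0} = 2
G(10) = mex{2,0,1,0} = 3
G(11) = mex{2,0,1,0} = 3
G(12) = mex{3,1,0,1} = 2
G(13) = mex{3,1,0,1} = 2
G(14) = mex{2,2,1,0} = 3
G(15) = mex{2,2,1,0} = 3
G(16) = mex{3,3,2,1} = 0
G(17) = mex{3,3,2,1} = 0
P-positions are exactly the n with G(n) = 0.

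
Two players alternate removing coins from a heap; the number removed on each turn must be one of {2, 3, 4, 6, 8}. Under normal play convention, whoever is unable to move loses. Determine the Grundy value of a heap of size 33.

1

n :  0  1  2  3  4  5  6  7  8  9 10 11 12 13 14 15 16 17 18 19 20 21 22 23 24 25 26 27 28 29 30 31 32 33
G :  0  0  1  1  2  2  3  3  4  4  0  0  1  1  2  2  3  3  4  4  0  0  1  1  2  2  3  3  4  4  0  0  1  1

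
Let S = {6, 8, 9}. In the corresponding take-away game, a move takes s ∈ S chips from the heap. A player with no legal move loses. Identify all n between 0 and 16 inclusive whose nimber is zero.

0, 1, 2, 3, 4, 5, 15, 16

G(0) = 0
G(1) = mex{} = 0
G(2) = mex{} = 0
G(3) = mex{} = 0
G(4) = mex{} = 0
G(5) = mex{} = 0
G(6) = mex{0} = 1
G(7) = mex{0} = 1
G(8) = mex{0,0} = 1
G(9) = mex{0,0,0} = 1
G(10) = mex{0,0,0} = 1
G(11) = mex{0,0,0} = 1
G(12) = mex{1,0,0} = 2
G(13) = mex{1,0,0} = 2
G(14) = mex{1,1,0} = 2
G(15) = mex{1,1,1} = 0
G(16) = mex{1,1,1} = 0
P-positions are exactly the n with G(n) = 0.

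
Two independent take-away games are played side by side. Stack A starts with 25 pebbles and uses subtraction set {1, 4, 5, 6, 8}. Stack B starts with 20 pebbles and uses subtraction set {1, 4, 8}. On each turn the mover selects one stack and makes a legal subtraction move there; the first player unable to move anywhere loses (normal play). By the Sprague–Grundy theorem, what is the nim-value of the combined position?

2

Stack A, S = {1, 4, 5, 6, 8}:
n :  0  1  2  3  4  5  6  7  8  9 10 11 12 13 14 15 16 17 18 19 20 21 22 23 24 25
G :  0  1  0  1  2  3  2  3  4  0  1  0  1  2  3  2  3  4  0  1  0  1  2  3  2  3
G_A(25) = 3.
Stack B, S = {1, 4, 8}:
n :  0  1  2  3  4  5  6  7  8  9 10 11 12 13 14 15 16 17 18 19 20
G :  0  1  0  1  2  0  1  0  1  2  3  2  0  1  0  1  2  0  1  0  1
G_B(20) = 1.
Combined Grundy value = 3 ⊕ 1 = 2.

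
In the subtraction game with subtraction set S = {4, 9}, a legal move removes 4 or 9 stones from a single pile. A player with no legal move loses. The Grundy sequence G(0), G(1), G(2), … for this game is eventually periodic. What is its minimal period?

n :  0  1  2  3  4  5  6  7  8  9 10 11 12 13 14 15 16 17 18 19 20 21 22 23 24 25 26 27
G :  0  0  0  0  1  1  1  1  0  2  2  2  1  0  0  0  0  1  1  1  1  0  2  2  2  1  0  0
G(n+13) = G(n) holds for n = 0,…,8 (a full window of length max(S) = 9), so the sequence is purely periodic with period 13.

13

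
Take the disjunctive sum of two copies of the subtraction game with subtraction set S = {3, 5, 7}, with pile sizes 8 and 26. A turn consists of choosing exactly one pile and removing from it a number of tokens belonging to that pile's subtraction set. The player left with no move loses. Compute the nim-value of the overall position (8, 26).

0

All piles use S = {3, 5, 7}:
G(0) = 0
G(1) = mex{} = 0
G(2) = mex{} = 0
G(3) = mex{0} = 1
G(4) = mex{0} = 1
G(5) = mex{0,0} = 1
G(6) = mex{1,0} = 2
G(7) = mex{1,0,0} = 2
G(8) = mex{1,1,0} = 2
G(9) = mex{2,1,0} = 3
G(10) = mex{2,1,1} = 0
G(11) = mex{2,2,1} = 0
G(12) = mex{3,2,1} = 0
G(13) = mex{0,2,2} = 1
G(14) = mex{0,3,2} = 1
G(15) = mex{0,0,2} = 1
G(16) = mex{1,0,3} = 2
G(17) = mex{1,0,0} = 2
G(18) = mex{1,1,0} = 2
G(19) = mex{2,1,0} = 3
G(20) = mex{2,1,1} = 0
G(21) = mex{2,2,1} = 0
G(22) = mex{3,2,1} = 0
G(23) = mex{0,2,2} = 1
G(24) = mex{0,3,2} = 1
G(25) = mex{0,0,2} = 1
G(26) = mex{1,0,3} = 2
Pile A: G(8) = 2.
Pile B: G(26) = 2.
Combined Grundy value = 2 ⊕ 2 = 0.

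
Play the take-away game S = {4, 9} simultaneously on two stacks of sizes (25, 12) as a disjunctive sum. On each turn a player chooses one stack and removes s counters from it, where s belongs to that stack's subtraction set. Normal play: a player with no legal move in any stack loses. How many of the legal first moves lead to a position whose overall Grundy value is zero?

0

All stacks use S = {4, 9}:
G(0) = 0
G(1) = mex{} = 0
G(2) = mex{} = 0
G(3) = mex{} = 0
G(4) = mex{0} = 1
G(5) = mex{0} = 1
G(6) = mex{0} = 1
G(7) = mex{0} = 1
G(8) = mex{1} = 0
G(9) = mex{1,0} = 2
G(10) = mex{1,0} = 2
G(11) = mex{1,0} = 2
G(12) = mex{0,0} = 1
G(13) = mex{2,1} = 0
G(14) = mex{2,1} = 0
G(15) = mex{2,1} = 0
G(16) = mex{1,1} = 0
G(17) = mex{0,0} = 1
G(18) = mex{0,2} = 1
G(19) = mex{0,2} = 1
G(20) = mex{0,2} = 1
G(21) = mex{1,1} = 0
G(22) = mex{1,0} = 2
G(23) = mex{1,0} = 2
G(24) = mex{1,0} = 2
G(25) = mex{0,0} = 1
Stack A: G(25) = 1.
Stack B: G(12) = 1.
Combined Grundy value = 1 ⊕ 1 = 0.
A winning move leaves total XOR = 0, i.e. changes one component's Grundy value g to g ⊕ X where X is the current total.
Stack A: target g' = 1⊕0 = 1, but every legal move changes the Grundy value (mex property), so 0 moves.
Stack B: target g' = 1⊕0 = 1, but every legal move changes the Grundy value (mex property), so 0 moves.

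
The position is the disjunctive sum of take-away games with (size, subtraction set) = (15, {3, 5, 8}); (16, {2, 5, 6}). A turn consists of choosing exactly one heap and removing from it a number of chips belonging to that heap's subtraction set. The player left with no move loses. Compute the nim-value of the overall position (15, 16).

Heap A, S = {3, 5, 8}:
n :  0  1  2  3  4  5  6  7  8  9 10 11 12 13 14 15
G :  0  0  0  1  1  1  2  2  2  3  3  0  0  0  1  1
G_A(15) = 1.
Heap B, S = {2, 5, 6}:
G(0) = 0
G(1) = mex{} = 0
G(2) = mex{0} = 1
G(3) = mex{0} = 1
G(4) = mex{1} = 0
G(5) = mex{1,0} = 2
G(6) = mex{0,0,0} = 1
G(7) = mex{2,1,0} = 3
G(8) = mex{1,1,1} = 0
G(9) = mex{3,0,1} = 2
G(10) = mex{0,2,0} = 1
G(11) = mex{2,1,2} = 0
G(12) = mex{1,3,1} = 0
G(13) = mex{0,0,3} = 1
G(14) = mex{0,2,0} = 1
G(15) = mex{1,1,2} = 0
G(16) = mex{1,0,1} = 2
G_B(16) = 2.
Combined Grundy value = 1 ⊕ 2 = 3.

3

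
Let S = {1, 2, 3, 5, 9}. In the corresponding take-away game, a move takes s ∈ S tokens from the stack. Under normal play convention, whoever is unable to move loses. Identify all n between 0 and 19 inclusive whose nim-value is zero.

G(0) = 0
G(1) = mex{0} = 1
G(2) = mex{1,0} = 2
G(3) = mex{2,1,0} = 3
G(4) = mex{3,2,1} = 0
G(5) = mex{0,3,2,0} = 1
G(6) = mex{1,0,3,1} = 2
G(7) = mex{2,1,0,2} = 3
G(8) = mex{3,2,1,3} = 0
G(9) = mex{0,3,2,0,0} = 1
G(10) = mex{1,0,3,1,1} = 2
G(11) = mex{2,1,0,2,2} = 3
G(12) = mex{3,2,1,3,3} = 0
G(13) = mex{0,3,2,0,0} = 1
G(14) = mex{1,0,3,1,1} = 2
G(15) = mex{2,1,0,2,2} = 3
G(16) = mex{3,2,1,3,3} = 0
G(17) = mex{0,3,2,0,0} = 1
G(18) = mex{1,0,3,1,1} = 2
G(19) = mex{2,1,0,2,2} = 3
P-positions are exactly the n with G(n) = 0.

0, 4, 8, 12, 16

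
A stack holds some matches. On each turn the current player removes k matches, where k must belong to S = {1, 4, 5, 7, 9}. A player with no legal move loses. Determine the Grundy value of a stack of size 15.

n :  0  1  2  3  4  5  6  7  8  9 10 11 12 13 14 15
G :  0  1  0  1  2  3  2  3  0  1  0  1  2  3  2  3

3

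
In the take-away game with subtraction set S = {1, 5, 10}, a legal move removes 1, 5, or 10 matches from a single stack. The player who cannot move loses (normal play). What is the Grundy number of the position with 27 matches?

n :  0  1  2  3  4  5  6  7  8  9 10 11 12 13 14 15 16 17 18 19 20 21 22 23 24 25 26 27
G :  0  1  0  1  0  1  0  1  0  1  2  3  2  3  2  0  1  0  1  0  1  0  1  0  1  2  3  2

2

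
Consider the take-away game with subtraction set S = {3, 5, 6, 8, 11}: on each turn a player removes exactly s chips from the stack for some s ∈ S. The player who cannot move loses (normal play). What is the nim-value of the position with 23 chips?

3

n :  0  1  2  3  4  5  6  7  8  9 10 11 12 13 14 15 16 17 18 19 20 21 22 23
G :  0  0  0  1  1  1  2  2  2  3  3  3  4  4  0  0  0  1  1  1  2  2  2  3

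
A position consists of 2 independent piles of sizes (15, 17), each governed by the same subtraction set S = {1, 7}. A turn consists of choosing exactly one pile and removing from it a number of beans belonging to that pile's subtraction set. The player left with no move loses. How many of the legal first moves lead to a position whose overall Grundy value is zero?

All piles use S = {1, 7}:
G(0) = 0
G(1) = mex{0} = 1
G(2) = mex{1} = 0
G(3) = mex{0} = 1
G(4) = mex{1} = 0
G(5) = mex{0} = 1
G(6) = mex{1} = 0
G(7) = mex{0,0} = 1
G(8) = mex{1,1} = 0
G(9) = mex{0,0} = 1
G(10) = mex{1,1} = 0
G(11) = mex{0,0} = 1
G(12) = mex{1,1} = 0
G(13) = mex{0,0} = 1
G(14) = mex{1,1} = 0
G(15) = mex{0,0} = 1
G(16) = mex{1,1} = 0
G(17) = mex{0,0} = 1
Pile A: G(15) = 1.
Pile B: G(17) = 1.
Combined Grundy value = 1 ⊕ 1 = 0.
A winning move leaves total XOR = 0, i.e. changes one component's Grundy value g to g ⊕ X where X is the current total.
Pile A: target g' = 1⊕0 = 1, but every legal move changes the Grundy value (mex property), so 0 moves.
Pile B: target g' = 1⊕0 = 1, but every legal move changes the Grundy value (mex property), so 0 moves.

0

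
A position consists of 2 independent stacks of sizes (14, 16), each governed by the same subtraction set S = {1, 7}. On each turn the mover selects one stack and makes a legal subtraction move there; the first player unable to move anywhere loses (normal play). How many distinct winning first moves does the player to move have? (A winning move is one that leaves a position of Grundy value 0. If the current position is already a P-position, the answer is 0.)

0

All stacks use S = {1, 7}:
G(0) = 0
G(1) = mex{0} = 1
G(2) = mex{1} = 0
G(3) = mex{0} = 1
G(4) = mex{1} = 0
G(5) = mex{0} = 1
G(6) = mex{1} = 0
G(7) = mex{0,0} = 1
G(8) = mex{1,1} = 0
G(9) = mex{0,0} = 1
G(10) = mex{1,1} = 0
G(11) = mex{0,0} = 1
G(12) = mex{1,1} = 0
G(13) = mex{0,0} = 1
G(14) = mex{1,1} = 0
G(15) = mex{0,0} = 1
G(16) = mex{1,1} = 0
Stack A: G(14) = 0.
Stack B: G(16) = 0.
Combined Grundy value = 0 ⊕ 0 = 0.
A winning move leaves total XOR = 0, i.e. changes one component's Grundy value g to g ⊕ X where X is the current total.
Stack A: target g' = 0⊕0 = 0, but every legal move changes the Grundy value (mex property), so 0 moves.
Stack B: target g' = 0⊕0 = 0, but every legal move changes the Grundy value (mex property), so 0 moves.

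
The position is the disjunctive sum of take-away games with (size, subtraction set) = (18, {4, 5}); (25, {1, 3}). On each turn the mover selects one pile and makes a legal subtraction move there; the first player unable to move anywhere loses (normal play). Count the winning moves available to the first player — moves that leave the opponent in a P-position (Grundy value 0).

4

Pile A, S = {4, 5}:
n :  0  1  2  3  4  5  6  7  8  9 10 11 12 13 14 15 16 17 18
G :  0  0  0  0  1  1  1  1  2  0  0  0  0  1  1  1  1  2  0
G_A(18) = 0.
Pile B, S = {1, 3}:
G(0) = 0
G(1) = mex{0} = 1
G(2) = mex{1} = 0
G(3) = mex{0,0} = 1
G(4) = mex{1,1} = 0
G(5) = mex{0,0} = 1
G(6) = mex{1,1} = 0
G(7) = mex{0,0} = 1
G(8) = mex{1,1} = 0
G(9) = mex{0,0} = 1
G(10) = mex{1,1} = 0
G(11) = mex{0,0} = 1
G(12) = mex{1,1} = 0
G(13) = mex{0,0} = 1
G(14) = mex{1,1} = 0
G(15) = mex{0,0} = 1
G(16) = mex{1,1} = 0
G(17) = mex{0,0} = 1
G(18) = mex{1,1} = 0
G(19) = mex{0,0} = 1
G(20) = mex{1,1} = 0
G(21) = mex{0,0} = 1
G(22) = mex{1,1} = 0
G(23) = mex{0,0} = 1
G(24) = mex{1,1} = 0
G(25) = mex{0,0} = 1
G_B(25) = 1.
Combined Grundy value = 0 ⊕ 1 = 1.
A winning move leaves total XOR = 0, i.e. changes one component's Grundy value g to g ⊕ X where X is the current total.
Pile A: need g' = 0⊕1 = 1. Options: 18−4→G=1, 18−5→G=1. Hits: 2.
Pile B: need g' = 1⊕1 = 0. Options: 25−1→G=0, 25−3→G=0. Hits: 2.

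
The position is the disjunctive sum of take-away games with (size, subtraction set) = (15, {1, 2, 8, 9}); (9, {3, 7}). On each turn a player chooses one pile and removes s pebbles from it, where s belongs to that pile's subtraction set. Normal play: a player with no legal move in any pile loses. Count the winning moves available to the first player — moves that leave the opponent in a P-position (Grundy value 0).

2

Pile A, S = {1, 2, 8, 9}:
n :  0  1  2  3  4  5  6  7  8  9 10 11 12 13 14 15
G :  0  1  2  0  1  2  0  1  2  3  0  1  2  0  1  2
G_A(15) = 2.
Pile B, S = {3, 7}:
n : 0 1 2 3 4 5 6 7 8 9
G : 0 0 0 1 1 1 0 2 2 1
G_B(9) = 1.
Combined Grundy value = 2 ⊕ 1 = 3.
A winning move leaves total XOR = 0, i.e. changes one component's Grundy value g to g ⊕ X where X is the current total.
Pile A: need g' = 2⊕3 = 1. Options: 15−1→G=1, 15−2→G=0, 15−8→G=1, 15−9→G=0. Hits: 2.
Pile B: need g' = 1⊕3 = 2. Options: 9−3→G=0, 9−7→G=0. Hits: 0.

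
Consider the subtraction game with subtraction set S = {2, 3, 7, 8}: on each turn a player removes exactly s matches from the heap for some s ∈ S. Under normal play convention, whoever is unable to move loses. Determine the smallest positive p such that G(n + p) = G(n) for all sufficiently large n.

5

G(0) = 0
G(1) = mex{} = 0
G(2) = mex{0} = 1
G(3) = mex{0,0} = 1
G(4) = mex{1,0} = 2
G(5) = mex{1,1} = 0
G(6) = mex{2,1} = 0
G(7) = mex{0,2,0} = 1
G(8) = mex{0,0,0,0} = 1
G(9) = mex{1,0,1,0} = 2
G(10) = mex{1,1,1,1} = 0
G(11) = mex{2,1,2,1} = 0
G(12) = mex{0,2,0,2} = 1
G(13) = mex{0,0,0,0} = 1
G(14) = mex{1,0,1,0} = 2
G(n+5) = G(n) holds for n = 0,…,7 (a full window of length max(S) = 8), so the sequence is purely periodic with period 5.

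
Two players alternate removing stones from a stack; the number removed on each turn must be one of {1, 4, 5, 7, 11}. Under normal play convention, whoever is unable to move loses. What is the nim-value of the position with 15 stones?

3

n :  0  1  2  3  4  5  6  7  8  9 10 11 12 13 14 15
G :  0  1  0  1  2  3  2  3  0  1  0  1  2  3  2  3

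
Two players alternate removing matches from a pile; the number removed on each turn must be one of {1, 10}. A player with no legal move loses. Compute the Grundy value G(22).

0

n :  0  1  2  3  4  5  6  7  8  9 10 11 12 13 14 15 16 17 18 19 20 21 22
G :  0  1  0  1  0  1  0  1  0  1  2  0  1  0  1  0  1  0  1  0  1  2  0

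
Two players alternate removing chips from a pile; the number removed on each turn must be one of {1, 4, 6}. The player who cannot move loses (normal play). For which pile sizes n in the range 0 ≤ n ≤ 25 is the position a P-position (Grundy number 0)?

n :  0  1  2  3  4  5  6  7  8  9 10 11 12 13 14 15 16 17 18 19 20 21 22 23 24 25
G :  0  1  0  1  2  0  1  0  1  2  0  1  0  1  2  0  1  0  1  2  0  1  0  1  2  0
P-positions are exactly the n with G(n) = 0.

0, 2, 5, 7, 10, 12, 15, 17, 20, 22, 25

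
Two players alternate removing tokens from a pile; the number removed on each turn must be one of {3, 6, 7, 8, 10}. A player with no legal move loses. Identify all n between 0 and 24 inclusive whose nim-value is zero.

0, 1, 2, 13, 14, 15

G(0) = 0
G(1) = mex{} = 0
G(2) = mex{} = 0
G(3) = mex{0} = 1
G(4) = mex{0} = 1
G(5) = mex{0} = 1
G(6) = mex{1,0} = 2
G(7) = mex{1,0,0} = 2
G(8) = mex{1,0,0,0} = 2
G(9) = mex{2,1,0,0} = 3
G(10) = mex{2,1,1,0,0} = 3
G(11) = mex{2,1,1,1,0} = 3
G(12) = mex{3,2,1,1,0} = 4
G(13) = mex{3,2,2,1,1} = 0
G(14) = mex{3,2,2,2,1} = 0
G(15) = mex{4,3,2,2,1} = 0
G(16) = mex{0,3,3,2,2} = 1
G(17) = mex{0,3,3,3,2} = 1
G(18) = mex{0,4,3,3,2} = 1
G(19) = mex{1,0,4,3,3} = 2
G(20) = mex{1,0,0,4,3} = 2
G(21) = mex{1,0,0,0,3} = 2
G(22) = mex{2,1,0,0,4} = 3
G(23) = mex{2,1,1,0,0} = 3
G(24) = mex{2,1,1,1,0} = 3
P-positions are exactly the n with G(n) = 0.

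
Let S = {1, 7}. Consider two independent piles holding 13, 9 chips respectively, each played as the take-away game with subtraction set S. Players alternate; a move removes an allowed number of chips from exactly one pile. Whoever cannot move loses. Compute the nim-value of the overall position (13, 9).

0

All piles use S = {1, 7}:
n :  0  1  2  3  4  5  6  7  8  9 10 11 12 13
G :  0  1  0  1  0  1  0  1  0  1  0  1  0  1
Pile A: G(13) = 1.
Pile B: G(9) = 1.
Combined Grundy value = 1 ⊕ 1 = 0.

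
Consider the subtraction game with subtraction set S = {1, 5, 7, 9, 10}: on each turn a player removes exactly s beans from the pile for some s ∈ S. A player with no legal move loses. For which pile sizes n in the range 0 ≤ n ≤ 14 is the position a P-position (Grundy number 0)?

0, 2, 4, 6, 8

G(0) = 0
G(1) = mex{0} = 1
G(2) = mex{1} = 0
G(3) = mex{0} = 1
G(4) = mex{1} = 0
G(5) = mex{0,0} = 1
G(6) = mex{1,1} = 0
G(7) = mex{0,0,0} = 1
G(8) = mex{1,1,1} = 0
G(9) = mex{0,0,0,0} = 1
G(10) = mex{1,1,1,1,0} = 2
G(11) = mex{2,0,0,0,1} = 3
G(12) = mex{3,1,1,1,0} = 2
G(13) = mex{2,0,0,0,1} = 3
G(14) = mex{3,1,1,1,0} = 2
P-positions are exactly the n with G(n) = 0.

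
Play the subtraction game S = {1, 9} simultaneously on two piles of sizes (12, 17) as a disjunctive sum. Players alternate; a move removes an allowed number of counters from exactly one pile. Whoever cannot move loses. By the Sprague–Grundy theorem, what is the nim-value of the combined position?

All piles use S = {1, 9}:
n :  0  1  2  3  4  5  6  7  8  9 10 11 12 13 14 15 16 17
G :  0  1  0  1  0  1  0  1  0  1  0  1  0  1  0  1  0  1
Pile A: G(12) = 0.
Pile B: G(17) = 1.
Combined Grundy value = 0 ⊕ 1 = 1.

1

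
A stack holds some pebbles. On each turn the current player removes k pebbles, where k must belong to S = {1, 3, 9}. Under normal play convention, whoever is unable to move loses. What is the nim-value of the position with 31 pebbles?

n :  0  1  2  3  4  5  6  7  8  9 10 11 12 13 14 15 16 17 18 19 20 21 22 23 24 25 26 27 28 29 30 31
G :  0  1  0  1  0  1  0  1  0  1  0  1  0  1  0  1  0  1  0  1  0  1  0  1  0  1  0  1  0  1  0  1

1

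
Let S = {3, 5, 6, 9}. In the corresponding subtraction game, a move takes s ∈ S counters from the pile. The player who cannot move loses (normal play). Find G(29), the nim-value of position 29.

1

G(0) = 0
G(1) = mex{} = 0
G(2) = mex{} = 0
G(3) = mex{0} = 1
G(4) = mex{0} = 1
G(5) = mex{0,0} = 1
G(6) = mex{1,0,0} = 2
G(7) = mex{1,0,0} = 2
G(8) = mex{1,1,0} = 2
G(9) = mex{2,1,1,0} = 3
G(10) = mex{2,1,1,0} = 3
G(11) = mex{2,2,1,0} = 3
G(12) = mex{3,2,2,1} = 0
G(13) = mex{3,2,2,1} = 0
G(14) = mex{3,3,2,1} = 0
G(15) = mex{0,3,3,2} = 1
G(16) = mex{0,3,3,2} = 1
G(17) = mex{0,0,3,2} = 1
G(18) = mex{1,0,0,3} = 2
G(19) = mex{1,0,0,3} = 2
G(20) = mex{1,1,0,3} = 2
G(21) = mex{2,1,1,0} = 3
G(22) = mex{2,1,1,0} = 3
G(23) = mex{2,2,1,0} = 3
G(24) = mex{3,2,2,1} = 0
G(25) = mex{3,2,2,1} = 0
G(26) = mex{3,3,2,1} = 0
G(27) = mex{0,3,3,2} = 1
G(28) = mex{0,3,3,2} = 1
G(29) = mex{0,0,3,2} = 1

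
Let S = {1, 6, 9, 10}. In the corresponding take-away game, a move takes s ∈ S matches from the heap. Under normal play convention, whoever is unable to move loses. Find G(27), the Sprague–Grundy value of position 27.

4

n :  0  1  2  3  4  5  6  7  8  9 10 11 12 13 14 15 16 17 18 19 20 21 22 23 24 25 26 27
G :  0  1  0  1  0  1  2  0  1  2  3  2  3  2  3  0  1  3  0  1  0  1  0  1  2  3  2  4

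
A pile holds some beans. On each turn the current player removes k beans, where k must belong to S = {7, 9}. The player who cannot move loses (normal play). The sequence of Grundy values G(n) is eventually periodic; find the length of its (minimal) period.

G(0) = 0
G(1) = mex{} = 0
G(2) = mex{} = 0
G(3) = mex{} = 0
G(4) = mex{} = 0
G(5) = mex{} = 0
G(6) = mex{} = 0
G(7) = mex{0} = 1
G(8) = mex{0} = 1
G(9) = mex{0,0} = 1
G(10) = mex{0,0} = 1
G(11) = mex{0,0} = 1
G(12) = mex{0,0} = 1
G(13) = mex{0,0} = 1
G(14) = mex{1,0} = 2
G(15) = mex{1,0} = 2
G(16) = mex{1,1} = 0
G(17) = mex{1,1} = 0
G(18) = mex{1,1} = 0
G(19) = mex{1,1} = 0
G(20) = mex{1,1} = 0
G(21) = mex{2,1} = 0
G(22) = mex{2,1} = 0
G(23) = mex{0,2} = 1
G(24) = mex{0,2} = 1
G(25) = mex{0,0} = 1
G(26) = mex{0,0} = 1
G(27) = mex{0,0} = 1
G(28) = mex{0,0} = 1
G(29) = mex{0,0} = 1
G(30) = mex{1,0} = 2
G(31) = mex{1,0} = 2
G(32) = mex{1,1} = 0
G(33) = mex{1,1} = 0
G(n+16) = G(n) holds for n = 0,…,8 (a full window of length max(S) = 9), so the sequence is purely periodic with period 16.

16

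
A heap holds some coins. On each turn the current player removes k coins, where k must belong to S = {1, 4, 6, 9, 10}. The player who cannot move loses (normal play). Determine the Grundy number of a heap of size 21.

G(0) = 0
G(1) = mex{0} = 1
G(2) = mex{1} = 0
G(3) = mex{0} = 1
G(4) = mex{1,0} = 2
G(5) = mex{2,1} = 0
G(6) = mex{0,0,0} = 1
G(7) = mex{1,1,1} = 0
G(8) = mex{0,2,0} = 1
G(9) = mex{1,0,1,0} = 2
G(10) = mex{2,1,2,1,0} = 3
G(11) = mex{3,0,0,0,1} = 2
G(12) = mex{2,1,1,1,0} = 3
G(13) = mex{3,2,0,2,1} = 4
G(14) = mex{4,3,1,0,2} = 5
G(15) = mex{5,2,2,1,0} = 3
G(16) = mex{3,3,3,0,1} = 2
G(17) = mex{2,4,2,1,0} = 3
G(18) = mex{3,5,3,2,1} = 0
G(19) = mex{0,3,4,3,2} = 1
G(20) = mex{1,2,5,2,3} = 0
G(21) = mex{0,3,3,3,2} = 1

1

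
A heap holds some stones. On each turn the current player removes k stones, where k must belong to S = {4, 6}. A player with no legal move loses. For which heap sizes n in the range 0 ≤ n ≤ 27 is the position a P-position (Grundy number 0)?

0, 1, 2, 3, 10, 11, 12, 13, 20, 21, 22, 23

n :  0  1  2  3  4  5  6  7  8  9 10 11 12 13 14 15 16 17 18 19 20 21 22 23 24 25 26 27
G :  0  0  0  0  1  1  1  1  2  2  0  0  0  0  1  1  1  1  2  2  0  0  0  0  1  1  1  1
P-positions are exactly the n with G(n) = 0.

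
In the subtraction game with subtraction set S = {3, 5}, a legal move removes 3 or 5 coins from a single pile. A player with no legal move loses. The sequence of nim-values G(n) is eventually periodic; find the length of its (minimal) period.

n :  0  1  2  3  4  5  6  7  8  9 10 11 12 13 14 15 16 17
G :  0  0  0  1  1  1  2  2  0  0  0  1  1  1  2  2  0  0
G(n+8) = G(n) holds for n = 0,…,4 (a full window of length max(S) = 5), so the sequence is purely periodic with period 8.

8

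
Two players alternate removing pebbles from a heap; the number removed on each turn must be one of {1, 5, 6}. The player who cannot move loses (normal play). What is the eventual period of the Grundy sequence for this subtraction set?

11

G(0) = 0
G(1) = mex{0} = 1
G(2) = mex{1} = 0
G(3) = mex{0} = 1
G(4) = mex{1} = 0
G(5) = mex{0,0} = 1
G(6) = mex{1,1,0} = 2
G(7) = mex{2,0,1} = 3
G(8) = mex{3,1,0} = 2
G(9) = mex{2,0,1} = 3
G(10) = mex{3,1,0} = 2
G(11) = mex{2,2,1} = 0
G(12) = mex{0,3,2} = 1
G(13) = mex{1,2,3} = 0
G(14) = mex{0,3,2} = 1
G(15) = mex{1,2,3} = 0
G(16) = mex{0,0,2} = 1
G(17) = mex{1,1,0} = 2
G(18) = mex{2,0,1} = 3
G(19) = mex{3,1,0} = 2
G(20) = mex{2,0,1} = 3
G(21) = mex{3,1,0} = 2
G(22) = mex{2,2,1} = 0
G(23) = mex{0,3,2} = 1
G(n+11) = G(n) holds for n = 0,…,5 (a full window of length max(S) = 6), so the sequence is purely periodic with period 11.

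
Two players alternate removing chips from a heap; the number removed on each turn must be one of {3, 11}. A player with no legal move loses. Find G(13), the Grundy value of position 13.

2

n :  0  1  2  3  4  5  6  7  8  9 10 11 12 13
G :  0  0  0  1  1  1  0  0  0  1  1  1  2  2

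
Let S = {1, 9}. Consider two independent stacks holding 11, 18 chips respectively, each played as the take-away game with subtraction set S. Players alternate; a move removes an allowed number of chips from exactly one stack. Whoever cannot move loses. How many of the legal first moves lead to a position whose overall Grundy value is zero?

All stacks use S = {1, 9}:
G(0) = 0
G(1) = mex{0} = 1
G(2) = mex{1} = 0
G(3) = mex{0} = 1
G(4) = mex{1} = 0
G(5) = mex{0} = 1
G(6) = mex{1} = 0
G(7) = mex{0} = 1
G(8) = mex{1} = 0
G(9) = mex{0,0} = 1
G(10) = mex{1,1} = 0
G(11) = mex{0,0} = 1
G(12) = mex{1,1} = 0
G(13) = mex{0,0} = 1
G(14) = mex{1,1} = 0
G(15) = mex{0,0} = 1
G(16) = mex{1,1} = 0
G(17) = mex{0,0} = 1
G(18) = mex{1,1} = 0
Stack A: G(11) = 1.
Stack B: G(18) = 0.
Combined Grundy value = 1 ⊕ 0 = 1.
A winning move leaves total XOR = 0, i.e. changes one component's Grundy value g to g ⊕ X where X is the current total.
Stack A: need g' = 1⊕1 = 0. Options: 11−1→G=0, 11−9→G=0. Hits: 2.
Stack B: need g' = 0⊕1 = 1. Options: 18−1→G=1, 18−9→G=1. Hits: 2.

4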